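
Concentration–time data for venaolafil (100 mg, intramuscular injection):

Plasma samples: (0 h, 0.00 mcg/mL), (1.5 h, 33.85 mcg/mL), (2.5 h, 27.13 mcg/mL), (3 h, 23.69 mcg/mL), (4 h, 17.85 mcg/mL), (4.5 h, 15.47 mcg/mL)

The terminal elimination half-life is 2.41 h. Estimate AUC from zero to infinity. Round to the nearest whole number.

AUC = 151 mcg/mL·h

Trapezoidal AUC_0→4.5:
  [0→1.5]: (0.00+33.85)/2 × 1.5 = 25.3875
  [1.5→2.5]: (33.85+27.13)/2 × 1 = 30.49
  [2.5→3]: (27.13+23.69)/2 × 0.5 = 12.705
  [3→4]: (23.69+17.85)/2 × 1 = 20.77
  [4→4.5]: (17.85+15.47)/2 × 0.5 = 8.33
  Sum = 97.6825 mcg/mL·h
k_e = ln2 / t½ = 0.693147 / 2.41 = 0.2876 h^-1
Extrapolated tail: C_last / k_e = 15.47 / 0.2876 = 53.790
AUC_0→∞ = 97.6825 + 53.790 = 151.4725 mcg/mL·h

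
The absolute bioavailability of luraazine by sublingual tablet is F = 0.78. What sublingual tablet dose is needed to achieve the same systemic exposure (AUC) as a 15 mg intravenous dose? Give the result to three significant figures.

D_sublingual = 19.2 mg

For equal systemic exposure: F × D_ev = D_iv
D_ev = D_iv / F = 15 / 0.78 = 19.2308 mg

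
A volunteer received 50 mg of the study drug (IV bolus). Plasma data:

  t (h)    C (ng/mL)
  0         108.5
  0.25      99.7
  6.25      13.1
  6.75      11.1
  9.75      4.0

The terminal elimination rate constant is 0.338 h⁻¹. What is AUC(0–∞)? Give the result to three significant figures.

AUC = 405 ng/mL·h

Trapezoidal AUC_0→9.75:
  [0→0.25]: (108.5+99.7)/2 × 0.25 = 26.025
  [0.25→6.25]: (99.7+13.1)/2 × 6 = 338.4
  [6.25→6.75]: (13.1+11.1)/2 × 0.5 = 6.05
  [6.75→9.75]: (11.1+4.0)/2 × 3 = 22.65
  Sum = 393.125 ng/mL·h
Extrapolated tail: C_last / k_e = 4.0 / 0.338 = 11.834
AUC_0→∞ = 393.125 + 11.834 = 404.959 ng/mL·h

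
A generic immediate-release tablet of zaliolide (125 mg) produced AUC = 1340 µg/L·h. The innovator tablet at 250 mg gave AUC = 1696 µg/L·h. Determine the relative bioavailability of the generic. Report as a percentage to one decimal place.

F_rel = 158.0%

F_rel = (AUC_test/D_test) / (AUC_ref/D_ref)
      = (1340/125) / (1696/250)
      = 10.72 / 6.784 = 1.5802 = 158.02%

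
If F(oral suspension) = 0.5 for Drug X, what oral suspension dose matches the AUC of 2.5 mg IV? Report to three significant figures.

For equal systemic exposure: F × D_ev = D_iv
D_ev = D_iv / F = 2.5 / 0.5 = 5 mg

D_oral = 5.00 mg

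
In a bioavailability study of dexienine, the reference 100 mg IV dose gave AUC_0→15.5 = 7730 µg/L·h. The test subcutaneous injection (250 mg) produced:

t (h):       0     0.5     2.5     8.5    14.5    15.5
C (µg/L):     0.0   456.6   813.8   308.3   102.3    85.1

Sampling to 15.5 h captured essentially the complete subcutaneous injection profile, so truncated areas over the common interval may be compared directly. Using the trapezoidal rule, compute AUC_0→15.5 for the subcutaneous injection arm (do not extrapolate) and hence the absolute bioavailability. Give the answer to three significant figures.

F = 0.314

Trapezoidal AUC_0→15.5 (subcutaneous injection):
  [0→0.5]: (0.0+456.6)/2 × 0.5 = 114.15
  [0.5→2.5]: (456.6+813.8)/2 × 2 = 1270.4
  [2.5→8.5]: (813.8+308.3)/2 × 6 = 3366.3
  [8.5→14.5]: (308.3+102.3)/2 × 6 = 1231.8
  [14.5→15.5]: (102.3+85.1)/2 × 1 = 93.7
  Sum = 6076.35 µg/L·h
F = (AUC_ev/D_ev)/(AUC_iv/D_iv) = (6076.35/250)/(7730/100) = 24.3054/77.3 = 0.3144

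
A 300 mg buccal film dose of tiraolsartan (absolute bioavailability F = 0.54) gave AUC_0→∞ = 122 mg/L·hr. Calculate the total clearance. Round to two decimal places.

CL = F × Dose / AUC_0→∞
   = 0.54 × 300 / 122 = 1.32787 L/hr

CL = 1.33 L/hr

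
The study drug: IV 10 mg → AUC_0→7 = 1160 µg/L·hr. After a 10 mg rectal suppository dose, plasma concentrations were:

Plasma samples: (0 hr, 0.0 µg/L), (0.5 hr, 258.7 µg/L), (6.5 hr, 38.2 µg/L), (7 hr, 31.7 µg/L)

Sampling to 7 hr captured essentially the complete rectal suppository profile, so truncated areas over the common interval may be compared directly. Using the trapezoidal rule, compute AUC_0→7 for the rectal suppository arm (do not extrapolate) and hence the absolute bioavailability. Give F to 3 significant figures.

F = 0.839

Trapezoidal AUC_0→7 (rectal suppository):
  [0→0.5]: (0.0+258.7)/2 × 0.5 = 64.675
  [0.5→6.5]: (258.7+38.2)/2 × 6 = 890.7
  [6.5→7]: (38.2+31.7)/2 × 0.5 = 17.475
  Sum = 972.85 µg/L·hr
F = (AUC_ev/D_ev)/(AUC_iv/D_iv) = (972.85/10)/(1160/10) = 97.285/116 = 0.8387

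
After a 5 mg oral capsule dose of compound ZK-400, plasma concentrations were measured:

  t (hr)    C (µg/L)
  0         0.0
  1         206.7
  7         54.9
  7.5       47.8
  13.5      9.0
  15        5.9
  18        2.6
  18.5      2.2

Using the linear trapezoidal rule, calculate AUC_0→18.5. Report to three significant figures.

Trapezoidal AUC_0→18.5:
  [0→1]: (0.0+206.7)/2 × 1 = 103.35
  [1→7]: (206.7+54.9)/2 × 6 = 784.8
  [7→7.5]: (54.9+47.8)/2 × 0.5 = 25.675
  [7.5→13.5]: (47.8+9.0)/2 × 6 = 170.4
  [13.5→15]: (9.0+5.9)/2 × 1.5 = 11.175
  [15→18]: (5.9+2.6)/2 × 3 = 12.75
  [18→18.5]: (2.6+2.2)/2 × 0.5 = 1.2
  Sum = 1109.35 µg/L·hr

AUC = 1110 µg/L·hr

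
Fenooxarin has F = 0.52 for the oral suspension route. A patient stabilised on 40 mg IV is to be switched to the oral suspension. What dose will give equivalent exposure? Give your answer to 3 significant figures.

For equal systemic exposure: F × D_ev = D_iv
D_ev = D_iv / F = 40 / 0.52 = 76.9231 mg

D_oral = 76.9 mg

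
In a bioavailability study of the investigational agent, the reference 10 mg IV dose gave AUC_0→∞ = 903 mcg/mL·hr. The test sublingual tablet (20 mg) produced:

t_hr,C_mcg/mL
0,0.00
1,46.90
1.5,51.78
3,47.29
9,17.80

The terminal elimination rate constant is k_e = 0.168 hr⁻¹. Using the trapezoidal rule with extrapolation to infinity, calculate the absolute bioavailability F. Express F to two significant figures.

Trapezoidal AUC_0→9 (sublingual tablet):
  [0→1]: (0.00+46.90)/2 × 1 = 23.45
  [1→1.5]: (46.90+51.78)/2 × 0.5 = 24.67
  [1.5→3]: (51.78+47.29)/2 × 1.5 = 74.3025
  [3→9]: (47.29+17.80)/2 × 6 = 195.27
  Sum = 317.6925 mcg/mL·hr
Tail: C_last/k_e = 17.80/0.168 = 105.952
AUC_0→∞ (sublingual tablet) = 317.6925 + 105.952 = 423.6445 mcg/mL·hr
F = (AUC_ev/D_ev)/(AUC_iv/D_iv) = (423.6445/20)/(903/10) = 21.182225/90.3 = 0.2346

F = 0.23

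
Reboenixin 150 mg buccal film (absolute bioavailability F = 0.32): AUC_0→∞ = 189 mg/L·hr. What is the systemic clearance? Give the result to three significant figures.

CL = F × Dose / AUC_0→∞
   = 0.32 × 150 / 189 = 0.253968 L/hr

CL = 0.254 L/hr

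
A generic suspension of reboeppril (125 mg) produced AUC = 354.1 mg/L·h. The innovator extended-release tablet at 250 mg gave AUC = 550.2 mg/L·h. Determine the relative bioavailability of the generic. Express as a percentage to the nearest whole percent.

F_rel = 129%

F_rel = (AUC_test/D_test) / (AUC_ref/D_ref)
      = (354.1/125) / (550.2/250)
      = 2.8328 / 2.2008 = 1.2872 = 128.72%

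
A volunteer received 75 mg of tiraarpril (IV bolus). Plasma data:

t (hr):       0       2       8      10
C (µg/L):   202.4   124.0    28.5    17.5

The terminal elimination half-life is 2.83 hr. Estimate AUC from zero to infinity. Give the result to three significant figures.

Trapezoidal AUC_0→10:
  [0→2]: (202.4+124.0)/2 × 2 = 326.4
  [2→8]: (124.0+28.5)/2 × 6 = 457.5
  [8→10]: (28.5+17.5)/2 × 2 = 46.0
  Sum = 829.9 µg/L·hr
k_e = ln2 / t½ = 0.693147 / 2.83 = 0.2449 hr^-1
Extrapolated tail: C_last / k_e = 17.5 / 0.2449 = 71.458
AUC_0→∞ = 829.9 + 71.458 = 901.358 µg/L·hr

AUC = 901 µg/L·hr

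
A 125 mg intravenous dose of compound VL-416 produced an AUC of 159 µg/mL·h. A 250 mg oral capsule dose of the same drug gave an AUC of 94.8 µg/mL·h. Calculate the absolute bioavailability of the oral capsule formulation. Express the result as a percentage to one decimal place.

F = (AUC_ev / D_ev) / (AUC_iv / D_iv)
  = (94.8/250) / (159/125)
  = 0.3792 / 1.272 = 0.2981
  = 29.81%

F = 29.8%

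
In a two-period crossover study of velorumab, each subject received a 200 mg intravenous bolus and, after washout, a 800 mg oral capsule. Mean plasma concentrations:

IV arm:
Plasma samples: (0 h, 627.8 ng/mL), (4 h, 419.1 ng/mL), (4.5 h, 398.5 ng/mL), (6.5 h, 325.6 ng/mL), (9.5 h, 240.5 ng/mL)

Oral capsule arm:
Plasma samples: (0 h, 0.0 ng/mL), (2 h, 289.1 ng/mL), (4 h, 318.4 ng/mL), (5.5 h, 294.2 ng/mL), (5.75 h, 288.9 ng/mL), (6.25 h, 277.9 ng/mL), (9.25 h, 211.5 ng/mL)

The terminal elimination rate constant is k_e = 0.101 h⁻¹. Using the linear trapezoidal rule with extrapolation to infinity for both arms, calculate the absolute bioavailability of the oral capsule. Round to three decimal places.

F = 0.176

Trapezoidal AUC_0→9.5 (IV):
  [0→4]: (627.8+419.1)/2 × 4 = 2093.8
  [4→4.5]: (419.1+398.5)/2 × 0.5 = 204.4
  [4.5→6.5]: (398.5+325.6)/2 × 2 = 724.1
  [6.5→9.5]: (325.6+240.5)/2 × 3 = 849.15
  Sum = 3871.45 ng/mL·h
IV tail: 240.5/0.101 = 2381.188; AUC_iv,0→∞ = 3871.45 + 2381.188 = 6252.638 ng/mL·h
Trapezoidal AUC_0→9.25 (oral capsule):
  [0→2]: (0.0+289.1)/2 × 2 = 289.1
  [2→4]: (289.1+318.4)/2 × 2 = 607.5
  [4→5.5]: (318.4+294.2)/2 × 1.5 = 459.45
  [5.5→5.75]: (294.2+288.9)/2 × 0.25 = 72.8875
  [5.75→6.25]: (288.9+277.9)/2 × 0.5 = 141.7
  [6.25→9.25]: (277.9+211.5)/2 × 3 = 734.1
  Sum = 2304.7375 ng/mL·h
oral capsule tail: 211.5/0.101 = 2094.059; AUC_ev,0→∞ = 2304.7375 + 2094.059 = 4398.7965 ng/mL·h
F = (AUC_ev/D_ev)/(AUC_iv/D_iv) = (4398.7965/800)/(6252.638/200) = 5.4985/31.26319 = 0.1759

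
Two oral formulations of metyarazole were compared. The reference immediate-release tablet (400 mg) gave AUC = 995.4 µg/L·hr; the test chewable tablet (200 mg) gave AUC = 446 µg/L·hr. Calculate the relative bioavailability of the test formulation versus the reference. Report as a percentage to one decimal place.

F_rel = 89.6%

F_rel = (AUC_test/D_test) / (AUC_ref/D_ref)
      = (446/200) / (995.4/400)
      = 2.23 / 2.4885 = 0.8961 = 89.61%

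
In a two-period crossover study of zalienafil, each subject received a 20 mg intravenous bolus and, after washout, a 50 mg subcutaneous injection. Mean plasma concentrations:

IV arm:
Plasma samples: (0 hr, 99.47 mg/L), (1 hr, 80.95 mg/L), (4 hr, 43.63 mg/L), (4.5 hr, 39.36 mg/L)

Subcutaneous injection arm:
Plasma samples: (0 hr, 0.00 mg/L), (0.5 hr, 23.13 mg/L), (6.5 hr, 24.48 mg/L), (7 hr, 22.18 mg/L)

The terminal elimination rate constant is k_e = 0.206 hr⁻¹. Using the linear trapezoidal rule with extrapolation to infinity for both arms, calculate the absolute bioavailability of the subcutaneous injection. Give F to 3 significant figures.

Trapezoidal AUC_0→4.5 (IV):
  [0→1]: (99.47+80.95)/2 × 1 = 90.21
  [1→4]: (80.95+43.63)/2 × 3 = 186.87
  [4→4.5]: (43.63+39.36)/2 × 0.5 = 20.7475
  Sum = 297.8275 mg/L·hr
IV tail: 39.36/0.206 = 191.068; AUC_iv,0→∞ = 297.8275 + 191.068 = 488.8955 mg/L·hr
Trapezoidal AUC_0→7 (subcutaneous injection):
  [0→0.5]: (0.00+23.13)/2 × 0.5 = 5.7825
  [0.5→6.5]: (23.13+24.48)/2 × 6 = 142.83
  [6.5→7]: (24.48+22.18)/2 × 0.5 = 11.665
  Sum = 160.2775 mg/L·hr
subcutaneous injection tail: 22.18/0.206 = 107.670; AUC_ev,0→∞ = 160.2775 + 107.670 = 267.9475 mg/L·hr
F = (AUC_ev/D_ev)/(AUC_iv/D_iv) = (267.9475/50)/(488.8955/20) = 5.35895/24.444775 = 0.2192

F = 0.219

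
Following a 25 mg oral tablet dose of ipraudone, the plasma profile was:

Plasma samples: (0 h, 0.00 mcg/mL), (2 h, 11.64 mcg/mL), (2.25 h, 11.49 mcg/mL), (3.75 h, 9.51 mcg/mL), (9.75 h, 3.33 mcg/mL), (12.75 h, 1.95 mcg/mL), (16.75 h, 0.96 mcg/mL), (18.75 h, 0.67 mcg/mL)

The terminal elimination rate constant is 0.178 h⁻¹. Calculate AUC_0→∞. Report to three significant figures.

AUC = 87.9 mcg/mL·h

Trapezoidal AUC_0→18.75:
  [0→2]: (0.00+11.64)/2 × 2 = 11.64
  [2→2.25]: (11.64+11.49)/2 × 0.25 = 2.89125
  [2.25→3.75]: (11.49+9.51)/2 × 1.5 = 15.75
  [3.75→9.75]: (9.51+3.33)/2 × 6 = 38.52
  [9.75→12.75]: (3.33+1.95)/2 × 3 = 7.92
  [12.75→16.75]: (1.95+0.96)/2 × 4 = 5.82
  [16.75→18.75]: (0.96+0.67)/2 × 2 = 1.63
  Sum = 84.17125 mcg/mL·h
Extrapolated tail: C_last / k_e = 0.67 / 0.178 = 3.764
AUC_0→∞ = 84.17125 + 3.764 = 87.93525 mcg/mL·h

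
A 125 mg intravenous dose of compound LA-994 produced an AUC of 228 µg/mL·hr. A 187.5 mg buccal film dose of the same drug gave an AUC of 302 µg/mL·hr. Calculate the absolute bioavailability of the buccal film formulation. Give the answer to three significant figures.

F = 0.883

F = (AUC_ev / D_ev) / (AUC_iv / D_iv)
  = (302/187.5) / (228/125)
  = 1.61067 / 1.824 = 0.8830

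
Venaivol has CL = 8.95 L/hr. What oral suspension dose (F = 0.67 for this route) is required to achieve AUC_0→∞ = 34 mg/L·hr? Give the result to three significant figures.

Dose = 454 mg

Dose = CL × AUC_0→∞ / F
     = 8.95 × 34 / 0.67 = 454.179 mg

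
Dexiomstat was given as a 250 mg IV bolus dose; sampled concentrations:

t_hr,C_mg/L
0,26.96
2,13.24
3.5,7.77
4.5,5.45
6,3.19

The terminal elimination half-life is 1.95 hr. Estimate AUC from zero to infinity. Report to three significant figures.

AUC = 78.0 mg/L·hr

Trapezoidal AUC_0→6:
  [0→2]: (26.96+13.24)/2 × 2 = 40.2
  [2→3.5]: (13.24+7.77)/2 × 1.5 = 15.7575
  [3.5→4.5]: (7.77+5.45)/2 × 1 = 6.61
  [4.5→6]: (5.45+3.19)/2 × 1.5 = 6.48
  Sum = 69.0475 mg/L·hr
k_e = ln2 / t½ = 0.693147 / 1.95 = 0.3555 hr^-1
Extrapolated tail: C_last / k_e = 3.19 / 0.3555 = 8.973
AUC_0→∞ = 69.0475 + 8.973 = 78.0205 mg/L·hr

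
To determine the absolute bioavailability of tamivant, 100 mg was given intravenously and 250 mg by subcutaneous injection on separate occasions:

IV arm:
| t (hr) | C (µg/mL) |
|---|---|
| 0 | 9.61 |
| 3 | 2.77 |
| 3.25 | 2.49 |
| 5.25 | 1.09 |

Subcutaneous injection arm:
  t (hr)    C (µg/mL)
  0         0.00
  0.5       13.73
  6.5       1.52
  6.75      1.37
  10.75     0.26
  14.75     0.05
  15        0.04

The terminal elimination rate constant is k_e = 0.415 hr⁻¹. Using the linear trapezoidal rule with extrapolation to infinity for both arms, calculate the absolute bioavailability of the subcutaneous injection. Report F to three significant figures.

Trapezoidal AUC_0→5.25 (IV):
  [0→3]: (9.61+2.77)/2 × 3 = 18.57
  [3→3.25]: (2.77+2.49)/2 × 0.25 = 0.6575
  [3.25→5.25]: (2.49+1.09)/2 × 2 = 3.58
  Sum = 22.8075 µg/mL·hr
IV tail: 1.09/0.415 = 2.627; AUC_iv,0→∞ = 22.8075 + 2.627 = 25.4345 µg/mL·hr
Trapezoidal AUC_0→15 (subcutaneous injection):
  [0→0.5]: (0.00+13.73)/2 × 0.5 = 3.4325
  [0.5→6.5]: (13.73+1.52)/2 × 6 = 45.75
  [6.5→6.75]: (1.52+1.37)/2 × 0.25 = 0.36125
  [6.75→10.75]: (1.37+0.26)/2 × 4 = 3.26
  [10.75→14.75]: (0.26+0.05)/2 × 4 = 0.62
  [14.75→15]: (0.05+0.04)/2 × 0.25 = 0.01125
  Sum = 53.435 µg/mL·hr
subcutaneous injection tail: 0.04/0.415 = 0.096; AUC_ev,0→∞ = 53.435 + 0.096 = 53.531 µg/mL·hr
F = (AUC_ev/D_ev)/(AUC_iv/D_iv) = (53.531/250)/(25.4345/100) = 0.214124/0.254345 = 0.8419

F = 0.842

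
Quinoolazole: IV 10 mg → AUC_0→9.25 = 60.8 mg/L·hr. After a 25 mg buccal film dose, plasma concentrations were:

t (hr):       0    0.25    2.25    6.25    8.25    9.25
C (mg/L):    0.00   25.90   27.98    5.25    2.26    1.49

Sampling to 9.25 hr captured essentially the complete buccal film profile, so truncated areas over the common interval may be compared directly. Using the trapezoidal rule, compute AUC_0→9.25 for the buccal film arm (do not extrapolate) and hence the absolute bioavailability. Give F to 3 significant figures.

Trapezoidal AUC_0→9.25 (buccal film):
  [0→0.25]: (0.00+25.90)/2 × 0.25 = 3.2375
  [0.25→2.25]: (25.90+27.98)/2 × 2 = 53.88
  [2.25→6.25]: (27.98+5.25)/2 × 4 = 66.46
  [6.25→8.25]: (5.25+2.26)/2 × 2 = 7.51
  [8.25→9.25]: (2.26+1.49)/2 × 1 = 1.875
  Sum = 132.9625 mg/L·hr
F = (AUC_ev/D_ev)/(AUC_iv/D_iv) = (132.9625/25)/(60.8/10) = 5.3185/6.08 = 0.8748

F = 0.875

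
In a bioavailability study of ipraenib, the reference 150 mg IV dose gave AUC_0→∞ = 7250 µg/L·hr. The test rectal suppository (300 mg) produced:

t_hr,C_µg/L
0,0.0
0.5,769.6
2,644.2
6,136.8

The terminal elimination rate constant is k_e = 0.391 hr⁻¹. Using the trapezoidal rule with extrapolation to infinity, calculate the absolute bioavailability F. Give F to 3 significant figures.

Trapezoidal AUC_0→6 (rectal suppository):
  [0→0.5]: (0.0+769.6)/2 × 0.5 = 192.4
  [0.5→2]: (769.6+644.2)/2 × 1.5 = 1060.35
  [2→6]: (644.2+136.8)/2 × 4 = 1562.0
  Sum = 2814.75 µg/L·hr
Tail: C_last/k_e = 136.8/0.391 = 349.872
AUC_0→∞ (rectal suppository) = 2814.75 + 349.872 = 3164.622 µg/L·hr
F = (AUC_ev/D_ev)/(AUC_iv/D_iv) = (3164.622/300)/(7250/150) = 10.54874/48.3333 = 0.2182

F = 0.218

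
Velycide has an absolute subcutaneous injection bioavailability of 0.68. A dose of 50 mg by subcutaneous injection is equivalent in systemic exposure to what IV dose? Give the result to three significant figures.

Systemic exposure from an extravascular dose = F × D_ev, so the equivalent IV dose is F × D_ev.
D_iv = F × D_ev = 0.68 × 50 = 34 mg

D_iv = 34.0 mg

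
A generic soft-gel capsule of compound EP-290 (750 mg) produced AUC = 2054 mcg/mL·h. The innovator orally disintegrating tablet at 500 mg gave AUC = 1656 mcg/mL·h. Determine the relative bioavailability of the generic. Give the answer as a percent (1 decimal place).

F_rel = (AUC_test/D_test) / (AUC_ref/D_ref)
      = (2054/750) / (1656/500)
      = 2.73867 / 3.312 = 0.8269 = 82.69%

F_rel = 82.7%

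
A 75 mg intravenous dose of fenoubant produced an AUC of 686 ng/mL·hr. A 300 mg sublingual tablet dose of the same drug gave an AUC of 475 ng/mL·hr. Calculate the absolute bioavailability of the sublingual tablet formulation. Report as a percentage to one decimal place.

F = 17.3%

F = (AUC_ev / D_ev) / (AUC_iv / D_iv)
  = (475/300) / (686/75)
  = 1.58333 / 9.14667 = 0.1731
  = 17.31%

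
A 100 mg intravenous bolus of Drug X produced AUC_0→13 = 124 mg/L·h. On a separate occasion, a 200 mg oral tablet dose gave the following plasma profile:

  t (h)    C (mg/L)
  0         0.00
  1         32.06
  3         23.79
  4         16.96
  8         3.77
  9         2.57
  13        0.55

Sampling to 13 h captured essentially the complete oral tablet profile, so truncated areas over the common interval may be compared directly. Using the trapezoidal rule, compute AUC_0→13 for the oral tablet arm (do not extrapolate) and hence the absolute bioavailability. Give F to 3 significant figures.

F = 0.577

Trapezoidal AUC_0→13 (oral tablet):
  [0→1]: (0.00+32.06)/2 × 1 = 16.03
  [1→3]: (32.06+23.79)/2 × 2 = 55.85
  [3→4]: (23.79+16.96)/2 × 1 = 20.375
  [4→8]: (16.96+3.77)/2 × 4 = 41.46
  [8→9]: (3.77+2.57)/2 × 1 = 3.17
  [9→13]: (2.57+0.55)/2 × 4 = 6.24
  Sum = 143.125 mg/L·h
F = (AUC_ev/D_ev)/(AUC_iv/D_iv) = (143.125/200)/(124/100) = 0.715625/1.24 = 0.5771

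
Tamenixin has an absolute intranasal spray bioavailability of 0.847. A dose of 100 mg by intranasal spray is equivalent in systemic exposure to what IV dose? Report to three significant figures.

D_iv = 84.7 mg

Systemic exposure from an extravascular dose = F × D_ev, so the equivalent IV dose is F × D_ev.
D_iv = F × D_ev = 0.847 × 100 = 84.7 mg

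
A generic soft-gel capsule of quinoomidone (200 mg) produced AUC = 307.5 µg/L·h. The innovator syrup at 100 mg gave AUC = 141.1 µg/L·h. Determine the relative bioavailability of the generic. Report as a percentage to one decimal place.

F_rel = (AUC_test/D_test) / (AUC_ref/D_ref)
      = (307.5/200) / (141.1/100)
      = 1.5375 / 1.411 = 1.0897 = 108.97%

F_rel = 109.0%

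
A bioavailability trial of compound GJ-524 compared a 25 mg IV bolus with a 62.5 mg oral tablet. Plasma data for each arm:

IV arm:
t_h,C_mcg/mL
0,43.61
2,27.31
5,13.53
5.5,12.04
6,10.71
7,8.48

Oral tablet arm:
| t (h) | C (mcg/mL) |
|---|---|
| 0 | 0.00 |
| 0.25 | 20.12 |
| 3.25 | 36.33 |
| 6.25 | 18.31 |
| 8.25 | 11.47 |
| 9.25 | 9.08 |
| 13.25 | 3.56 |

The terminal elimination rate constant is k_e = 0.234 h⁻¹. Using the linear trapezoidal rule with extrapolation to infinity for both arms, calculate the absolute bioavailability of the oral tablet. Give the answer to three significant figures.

F = 0.525

Trapezoidal AUC_0→7 (IV):
  [0→2]: (43.61+27.31)/2 × 2 = 70.92
  [2→5]: (27.31+13.53)/2 × 3 = 61.26
  [5→5.5]: (13.53+12.04)/2 × 0.5 = 6.3925
  [5.5→6]: (12.04+10.71)/2 × 0.5 = 5.6875
  [6→7]: (10.71+8.48)/2 × 1 = 9.595
  Sum = 153.855 mcg/mL·h
IV tail: 8.48/0.234 = 36.239; AUC_iv,0→∞ = 153.855 + 36.239 = 190.094 mcg/mL·h
Trapezoidal AUC_0→13.25 (oral tablet):
  [0→0.25]: (0.00+20.12)/2 × 0.25 = 2.515
  [0.25→3.25]: (20.12+36.33)/2 × 3 = 84.675
  [3.25→6.25]: (36.33+18.31)/2 × 3 = 81.96
  [6.25→8.25]: (18.31+11.47)/2 × 2 = 29.78
  [8.25→9.25]: (11.47+9.08)/2 × 1 = 10.275
  [9.25→13.25]: (9.08+3.56)/2 × 4 = 25.28
  Sum = 234.485 mcg/mL·h
oral tablet tail: 3.56/0.234 = 15.214; AUC_ev,0→∞ = 234.485 + 15.214 = 249.699 mcg/mL·h
F = (AUC_ev/D_ev)/(AUC_iv/D_iv) = (249.699/62.5)/(190.094/25) = 3.995184/7.60376 = 0.5254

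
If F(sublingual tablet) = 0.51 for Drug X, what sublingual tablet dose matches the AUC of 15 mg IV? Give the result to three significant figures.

D_sublingual = 29.4 mg

For equal systemic exposure: F × D_ev = D_iv
D_ev = D_iv / F = 15 / 0.51 = 29.4118 mg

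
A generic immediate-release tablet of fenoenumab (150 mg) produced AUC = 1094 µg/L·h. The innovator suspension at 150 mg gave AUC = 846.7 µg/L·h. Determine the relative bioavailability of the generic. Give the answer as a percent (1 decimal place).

F_rel = (AUC_test/D_test) / (AUC_ref/D_ref)
      = (1094/150) / (846.7/150)
      = 7.29333 / 5.64467 = 1.2921 = 129.21%

F_rel = 129.2%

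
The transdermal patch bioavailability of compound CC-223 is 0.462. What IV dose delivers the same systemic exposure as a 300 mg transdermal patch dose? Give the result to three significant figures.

Systemic exposure from an extravascular dose = F × D_ev, so the equivalent IV dose is F × D_ev.
D_iv = F × D_ev = 0.462 × 300 = 138.6 mg

D_iv = 139 mg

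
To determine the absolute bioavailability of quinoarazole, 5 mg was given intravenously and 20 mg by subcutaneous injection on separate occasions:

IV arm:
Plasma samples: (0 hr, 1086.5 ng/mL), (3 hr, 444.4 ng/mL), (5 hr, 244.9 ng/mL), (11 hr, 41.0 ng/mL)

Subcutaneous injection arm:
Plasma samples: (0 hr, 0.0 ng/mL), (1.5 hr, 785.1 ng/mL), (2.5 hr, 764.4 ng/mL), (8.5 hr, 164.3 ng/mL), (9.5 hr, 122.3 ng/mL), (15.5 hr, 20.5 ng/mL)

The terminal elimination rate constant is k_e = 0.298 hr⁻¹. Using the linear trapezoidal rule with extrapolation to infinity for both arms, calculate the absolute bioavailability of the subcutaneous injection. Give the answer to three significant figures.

Trapezoidal AUC_0→11 (IV):
  [0→3]: (1086.5+444.4)/2 × 3 = 2296.35
  [3→5]: (444.4+244.9)/2 × 2 = 689.3
  [5→11]: (244.9+41.0)/2 × 6 = 857.7
  Sum = 3843.35 ng/mL·hr
IV tail: 41.0/0.298 = 137.584; AUC_iv,0→∞ = 3843.35 + 137.584 = 3980.934 ng/mL·hr
Trapezoidal AUC_0→15.5 (subcutaneous injection):
  [0→1.5]: (0.0+785.1)/2 × 1.5 = 588.825
  [1.5→2.5]: (785.1+764.4)/2 × 1 = 774.75
  [2.5→8.5]: (764.4+164.3)/2 × 6 = 2786.1
  [8.5→9.5]: (164.3+122.3)/2 × 1 = 143.3
  [9.5→15.5]: (122.3+20.5)/2 × 6 = 428.4
  Sum = 4721.375 ng/mL·hr
subcutaneous injection tail: 20.5/0.298 = 68.792; AUC_ev,0→∞ = 4721.375 + 68.792 = 4790.167 ng/mL·hr
F = (AUC_ev/D_ev)/(AUC_iv/D_iv) = (4790.167/20)/(3980.934/5) = 239.50835/796.1868 = 0.3008

F = 0.301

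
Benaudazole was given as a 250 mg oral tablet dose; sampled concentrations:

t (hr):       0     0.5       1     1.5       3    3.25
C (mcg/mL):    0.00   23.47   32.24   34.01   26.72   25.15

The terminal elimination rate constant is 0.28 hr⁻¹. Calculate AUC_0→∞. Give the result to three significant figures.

AUC = 178 mcg/mL·hr

Trapezoidal AUC_0→3.25:
  [0→0.5]: (0.00+23.47)/2 × 0.5 = 5.8675
  [0.5→1]: (23.47+32.24)/2 × 0.5 = 13.9275
  [1→1.5]: (32.24+34.01)/2 × 0.5 = 16.5625
  [1.5→3]: (34.01+26.72)/2 × 1.5 = 45.5475
  [3→3.25]: (26.72+25.15)/2 × 0.25 = 6.48375
  Sum = 88.38875 mcg/mL·hr
Extrapolated tail: C_last / k_e = 25.15 / 0.28 = 89.821
AUC_0→∞ = 88.38875 + 89.821 = 178.20975 mcg/mL·hr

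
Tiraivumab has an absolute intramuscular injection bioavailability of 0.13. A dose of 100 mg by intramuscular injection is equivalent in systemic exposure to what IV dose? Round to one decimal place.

Systemic exposure from an extravascular dose = F × D_ev, so the equivalent IV dose is F × D_ev.
D_iv = F × D_ev = 0.13 × 100 = 13 mg

D_iv = 13.0 mg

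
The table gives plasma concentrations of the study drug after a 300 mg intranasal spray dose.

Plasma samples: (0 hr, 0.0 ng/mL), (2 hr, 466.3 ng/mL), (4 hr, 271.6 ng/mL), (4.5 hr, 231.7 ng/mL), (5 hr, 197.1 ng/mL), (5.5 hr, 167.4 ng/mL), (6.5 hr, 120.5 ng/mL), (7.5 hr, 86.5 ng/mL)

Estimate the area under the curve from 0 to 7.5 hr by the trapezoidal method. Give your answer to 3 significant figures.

Trapezoidal AUC_0→7.5:
  [0→2]: (0.0+466.3)/2 × 2 = 466.3
  [2→4]: (466.3+271.6)/2 × 2 = 737.9
  [4→4.5]: (271.6+231.7)/2 × 0.5 = 125.825
  [4.5→5]: (231.7+197.1)/2 × 0.5 = 107.2
  [5→5.5]: (197.1+167.4)/2 × 0.5 = 91.125
  [5.5→6.5]: (167.4+120.5)/2 × 1 = 143.95
  [6.5→7.5]: (120.5+86.5)/2 × 1 = 103.5
  Sum = 1775.8 ng/mL·hr

AUC = 1780 ng/mL·hr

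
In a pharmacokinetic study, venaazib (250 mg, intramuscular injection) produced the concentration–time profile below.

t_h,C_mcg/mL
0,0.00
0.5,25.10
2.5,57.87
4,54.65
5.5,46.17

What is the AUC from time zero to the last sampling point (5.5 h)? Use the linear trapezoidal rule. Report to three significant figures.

Trapezoidal AUC_0→5.5:
  [0→0.5]: (0.00+25.10)/2 × 0.5 = 6.275
  [0.5→2.5]: (25.10+57.87)/2 × 2 = 82.97
  [2.5→4]: (57.87+54.65)/2 × 1.5 = 84.39
  [4→5.5]: (54.65+46.17)/2 × 1.5 = 75.615
  Sum = 249.25 mcg/mL·h

AUC = 249 mcg/mL·h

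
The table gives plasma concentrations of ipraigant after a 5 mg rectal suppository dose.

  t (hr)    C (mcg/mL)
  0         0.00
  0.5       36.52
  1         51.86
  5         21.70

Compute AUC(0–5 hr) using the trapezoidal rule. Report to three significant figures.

Trapezoidal AUC_0→5:
  [0→0.5]: (0.00+36.52)/2 × 0.5 = 9.13
  [0.5→1]: (36.52+51.86)/2 × 0.5 = 22.095
  [1→5]: (51.86+21.70)/2 × 4 = 147.12
  Sum = 178.345 mcg/mL·hr

AUC = 178 mcg/mL·hr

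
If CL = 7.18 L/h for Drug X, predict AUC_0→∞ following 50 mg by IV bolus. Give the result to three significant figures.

AUC = 6.96 mg/L·h

AUC_0→∞ = Dose_iv / CL
        = 50 / 7.18 = 6.96379 mg/L·h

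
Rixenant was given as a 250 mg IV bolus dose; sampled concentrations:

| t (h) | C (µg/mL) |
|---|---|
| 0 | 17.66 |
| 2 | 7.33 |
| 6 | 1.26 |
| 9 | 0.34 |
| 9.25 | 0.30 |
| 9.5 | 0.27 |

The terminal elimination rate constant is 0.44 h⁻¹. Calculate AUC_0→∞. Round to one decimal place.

AUC = 45.3 µg/mL·h

Trapezoidal AUC_0→9.5:
  [0→2]: (17.66+7.33)/2 × 2 = 24.99
  [2→6]: (7.33+1.26)/2 × 4 = 17.18
  [6→9]: (1.26+0.34)/2 × 3 = 2.4
  [9→9.25]: (0.34+0.30)/2 × 0.25 = 0.08
  [9.25→9.5]: (0.30+0.27)/2 × 0.25 = 0.07125
  Sum = 44.72125 µg/mL·h
Extrapolated tail: C_last / k_e = 0.27 / 0.44 = 0.614
AUC_0→∞ = 44.72125 + 0.614 = 45.33525 µg/mL·h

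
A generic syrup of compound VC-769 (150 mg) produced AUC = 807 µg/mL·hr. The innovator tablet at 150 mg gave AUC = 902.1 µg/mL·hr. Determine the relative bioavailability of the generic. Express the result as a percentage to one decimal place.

F_rel = 89.5%

F_rel = (AUC_test/D_test) / (AUC_ref/D_ref)
      = (807/150) / (902.1/150)
      = 5.38 / 6.014 = 0.8946 = 89.46%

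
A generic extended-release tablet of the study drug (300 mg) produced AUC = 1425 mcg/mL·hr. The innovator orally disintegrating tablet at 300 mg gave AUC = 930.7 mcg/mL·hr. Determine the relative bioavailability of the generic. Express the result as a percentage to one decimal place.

F_rel = (AUC_test/D_test) / (AUC_ref/D_ref)
      = (1425/300) / (930.7/300)
      = 4.75 / 3.10233 = 1.5311 = 153.11%

F_rel = 153.1%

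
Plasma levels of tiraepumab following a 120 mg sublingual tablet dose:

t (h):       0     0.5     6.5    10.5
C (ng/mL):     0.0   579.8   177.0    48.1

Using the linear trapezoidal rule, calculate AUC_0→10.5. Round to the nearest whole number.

AUC = 2866 ng/mL·h

Trapezoidal AUC_0→10.5:
  [0→0.5]: (0.0+579.8)/2 × 0.5 = 144.95
  [0.5→6.5]: (579.8+177.0)/2 × 6 = 2270.4
  [6.5→10.5]: (177.0+48.1)/2 × 4 = 450.2
  Sum = 2865.55 ng/mL·h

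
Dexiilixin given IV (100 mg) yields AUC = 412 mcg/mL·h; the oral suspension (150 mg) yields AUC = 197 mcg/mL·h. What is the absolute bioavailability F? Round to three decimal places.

F = 0.319

F = (AUC_ev / D_ev) / (AUC_iv / D_iv)
  = (197/150) / (412/100)
  = 1.31333 / 4.12 = 0.3188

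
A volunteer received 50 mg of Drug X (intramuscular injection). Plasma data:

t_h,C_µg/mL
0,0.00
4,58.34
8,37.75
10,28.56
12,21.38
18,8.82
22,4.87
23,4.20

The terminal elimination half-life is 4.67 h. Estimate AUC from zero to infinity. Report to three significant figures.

AUC = 576 µg/mL·h

Trapezoidal AUC_0→23:
  [0→4]: (0.00+58.34)/2 × 4 = 116.68
  [4→8]: (58.34+37.75)/2 × 4 = 192.18
  [8→10]: (37.75+28.56)/2 × 2 = 66.31
  [10→12]: (28.56+21.38)/2 × 2 = 49.94
  [12→18]: (21.38+8.82)/2 × 6 = 90.6
  [18→22]: (8.82+4.87)/2 × 4 = 27.38
  [22→23]: (4.87+4.20)/2 × 1 = 4.535
  Sum = 547.625 µg/mL·h
k_e = ln2 / t½ = 0.693147 / 4.67 = 0.1484 h^-1
Extrapolated tail: C_last / k_e = 4.20 / 0.1484 = 28.302
AUC_0→∞ = 547.625 + 28.302 = 575.927 µg/mL·h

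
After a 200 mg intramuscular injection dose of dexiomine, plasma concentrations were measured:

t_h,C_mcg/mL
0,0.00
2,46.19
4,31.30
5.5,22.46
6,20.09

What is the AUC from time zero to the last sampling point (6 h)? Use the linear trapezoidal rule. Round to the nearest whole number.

Trapezoidal AUC_0→6:
  [0→2]: (0.00+46.19)/2 × 2 = 46.19
  [2→4]: (46.19+31.30)/2 × 2 = 77.49
  [4→5.5]: (31.30+22.46)/2 × 1.5 = 40.32
  [5.5→6]: (22.46+20.09)/2 × 0.5 = 10.6375
  Sum = 174.6375 mcg/mL·h

AUC = 175 mcg/mL·h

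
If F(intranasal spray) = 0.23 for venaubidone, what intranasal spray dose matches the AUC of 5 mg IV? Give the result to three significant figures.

For equal systemic exposure: F × D_ev = D_iv
D_ev = D_iv / F = 5 / 0.23 = 21.7391 mg

D_intranasal = 21.7 mg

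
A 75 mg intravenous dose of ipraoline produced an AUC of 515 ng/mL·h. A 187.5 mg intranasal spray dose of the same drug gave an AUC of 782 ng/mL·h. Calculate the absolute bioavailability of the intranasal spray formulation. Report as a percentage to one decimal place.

F = (AUC_ev / D_ev) / (AUC_iv / D_iv)
  = (782/187.5) / (515/75)
  = 4.17067 / 6.86667 = 0.6074
  = 60.74%

F = 60.7%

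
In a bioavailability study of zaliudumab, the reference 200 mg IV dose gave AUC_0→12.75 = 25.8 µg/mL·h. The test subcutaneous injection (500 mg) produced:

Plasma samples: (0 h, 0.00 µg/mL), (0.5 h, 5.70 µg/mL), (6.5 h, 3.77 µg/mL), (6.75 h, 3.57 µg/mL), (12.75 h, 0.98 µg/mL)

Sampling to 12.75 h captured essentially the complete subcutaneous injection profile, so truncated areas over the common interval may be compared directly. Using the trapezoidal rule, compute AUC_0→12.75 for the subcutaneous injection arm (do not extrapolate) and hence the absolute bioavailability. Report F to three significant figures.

F = 0.688

Trapezoidal AUC_0→12.75 (subcutaneous injection):
  [0→0.5]: (0.00+5.70)/2 × 0.5 = 1.425
  [0.5→6.5]: (5.70+3.77)/2 × 6 = 28.41
  [6.5→6.75]: (3.77+3.57)/2 × 0.25 = 0.9175
  [6.75→12.75]: (3.57+0.98)/2 × 6 = 13.65
  Sum = 44.4025 µg/mL·h
F = (AUC_ev/D_ev)/(AUC_iv/D_iv) = (44.4025/500)/(25.8/200) = 0.088805/0.129 = 0.6884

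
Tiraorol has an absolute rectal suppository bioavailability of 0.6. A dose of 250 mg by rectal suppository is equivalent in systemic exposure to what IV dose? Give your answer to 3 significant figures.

D_iv = 150 mg

Systemic exposure from an extravascular dose = F × D_ev, so the equivalent IV dose is F × D_ev.
D_iv = F × D_ev = 0.6 × 250 = 150 mg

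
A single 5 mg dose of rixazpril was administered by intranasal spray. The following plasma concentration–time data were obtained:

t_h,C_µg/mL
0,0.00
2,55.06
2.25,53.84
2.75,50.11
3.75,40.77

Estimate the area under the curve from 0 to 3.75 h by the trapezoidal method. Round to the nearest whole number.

Trapezoidal AUC_0→3.75:
  [0→2]: (0.00+55.06)/2 × 2 = 55.06
  [2→2.25]: (55.06+53.84)/2 × 0.25 = 13.6125
  [2.25→2.75]: (53.84+50.11)/2 × 0.5 = 25.9875
  [2.75→3.75]: (50.11+40.77)/2 × 1 = 45.44
  Sum = 140.1 µg/mL·h

AUC = 140 µg/mL·h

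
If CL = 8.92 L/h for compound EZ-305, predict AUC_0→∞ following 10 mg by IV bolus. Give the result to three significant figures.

AUC_0→∞ = Dose_iv / CL
        = 10 / 8.92 = 1.12108 mg/L·h

AUC = 1.12 mg/L·h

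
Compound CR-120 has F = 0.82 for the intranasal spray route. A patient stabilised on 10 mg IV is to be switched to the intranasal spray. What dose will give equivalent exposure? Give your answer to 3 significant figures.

For equal systemic exposure: F × D_ev = D_iv
D_ev = D_iv / F = 10 / 0.82 = 12.1951 mg

D_intranasal = 12.2 mg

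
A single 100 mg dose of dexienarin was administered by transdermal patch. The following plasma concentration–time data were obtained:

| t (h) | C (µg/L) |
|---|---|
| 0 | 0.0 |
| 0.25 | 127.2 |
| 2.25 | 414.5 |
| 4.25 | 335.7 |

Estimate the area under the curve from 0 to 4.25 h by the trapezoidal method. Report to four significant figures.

Trapezoidal AUC_0→4.25:
  [0→0.25]: (0.0+127.2)/2 × 0.25 = 15.9
  [0.25→2.25]: (127.2+414.5)/2 × 2 = 541.7
  [2.25→4.25]: (414.5+335.7)/2 × 2 = 750.2
  Sum = 1307.8 µg/L·h

AUC = 1308 µg/L·h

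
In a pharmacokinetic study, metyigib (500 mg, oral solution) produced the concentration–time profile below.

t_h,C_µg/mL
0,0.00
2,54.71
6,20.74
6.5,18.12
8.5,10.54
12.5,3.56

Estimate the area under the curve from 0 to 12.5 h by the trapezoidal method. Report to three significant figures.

AUC = 272 µg/mL·h

Trapezoidal AUC_0→12.5:
  [0→2]: (0.00+54.71)/2 × 2 = 54.71
  [2→6]: (54.71+20.74)/2 × 4 = 150.9
  [6→6.5]: (20.74+18.12)/2 × 0.5 = 9.715
  [6.5→8.5]: (18.12+10.54)/2 × 2 = 28.66
  [8.5→12.5]: (10.54+3.56)/2 × 4 = 28.2
  Sum = 272.185 µg/mL·h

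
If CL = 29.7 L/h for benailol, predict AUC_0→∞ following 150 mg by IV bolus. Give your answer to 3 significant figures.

AUC_0→∞ = Dose_iv / CL
        = 150 / 29.7 = 5.05051 mg/L·h

AUC = 5.05 mg/L·h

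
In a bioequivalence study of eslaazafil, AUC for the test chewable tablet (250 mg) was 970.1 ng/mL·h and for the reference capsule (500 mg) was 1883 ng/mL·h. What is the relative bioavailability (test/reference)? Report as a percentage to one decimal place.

F_rel = (AUC_test/D_test) / (AUC_ref/D_ref)
      = (970.1/250) / (1883/500)
      = 3.8804 / 3.766 = 1.0304 = 103.04%

F_rel = 103.0%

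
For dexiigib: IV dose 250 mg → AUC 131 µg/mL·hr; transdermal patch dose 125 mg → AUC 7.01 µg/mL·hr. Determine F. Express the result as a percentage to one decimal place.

F = 10.7%

F = (AUC_ev / D_ev) / (AUC_iv / D_iv)
  = (7.01/125) / (131/250)
  = 0.05608 / 0.524 = 0.1070
  = 10.70%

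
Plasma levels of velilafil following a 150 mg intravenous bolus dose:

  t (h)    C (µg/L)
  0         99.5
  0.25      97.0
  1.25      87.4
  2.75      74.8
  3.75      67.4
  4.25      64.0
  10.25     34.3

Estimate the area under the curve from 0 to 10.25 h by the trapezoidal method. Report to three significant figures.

Trapezoidal AUC_0→10.25:
  [0→0.25]: (99.5+97.0)/2 × 0.25 = 24.5625
  [0.25→1.25]: (97.0+87.4)/2 × 1 = 92.2
  [1.25→2.75]: (87.4+74.8)/2 × 1.5 = 121.65
  [2.75→3.75]: (74.8+67.4)/2 × 1 = 71.1
  [3.75→4.25]: (67.4+64.0)/2 × 0.5 = 32.85
  [4.25→10.25]: (64.0+34.3)/2 × 6 = 294.9
  Sum = 637.2625 µg/L·h

AUC = 637 µg/L·h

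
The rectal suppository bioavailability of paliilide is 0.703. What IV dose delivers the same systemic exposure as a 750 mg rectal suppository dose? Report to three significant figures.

Systemic exposure from an extravascular dose = F × D_ev, so the equivalent IV dose is F × D_ev.
D_iv = F × D_ev = 0.703 × 750 = 527.25 mg

D_iv = 527 mg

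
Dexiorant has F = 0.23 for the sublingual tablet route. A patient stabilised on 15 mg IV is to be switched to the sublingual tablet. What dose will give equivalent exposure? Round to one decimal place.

D_sublingual = 65.2 mg

For equal systemic exposure: F × D_ev = D_iv
D_ev = D_iv / F = 15 / 0.23 = 65.2174 mg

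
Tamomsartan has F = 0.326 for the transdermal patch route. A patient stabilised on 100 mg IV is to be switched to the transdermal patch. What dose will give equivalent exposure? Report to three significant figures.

D_transdermal = 307 mg

For equal systemic exposure: F × D_ev = D_iv
D_ev = D_iv / F = 100 / 0.326 = 306.748 mg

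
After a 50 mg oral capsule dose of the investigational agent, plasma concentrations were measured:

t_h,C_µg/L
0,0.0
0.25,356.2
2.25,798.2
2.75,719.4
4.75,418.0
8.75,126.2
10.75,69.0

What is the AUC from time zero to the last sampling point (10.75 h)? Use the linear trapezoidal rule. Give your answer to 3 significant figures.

Trapezoidal AUC_0→10.75:
  [0→0.25]: (0.0+356.2)/2 × 0.25 = 44.525
  [0.25→2.25]: (356.2+798.2)/2 × 2 = 1154.4
  [2.25→2.75]: (798.2+719.4)/2 × 0.5 = 379.4
  [2.75→4.75]: (719.4+418.0)/2 × 2 = 1137.4
  [4.75→8.75]: (418.0+126.2)/2 × 4 = 1088.4
  [8.75→10.75]: (126.2+69.0)/2 × 2 = 195.2
  Sum = 3999.325 µg/L·h

AUC = 4000 µg/L·h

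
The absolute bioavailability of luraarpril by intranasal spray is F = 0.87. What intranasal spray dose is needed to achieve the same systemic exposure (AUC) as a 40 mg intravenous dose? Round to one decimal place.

D_intranasal = 46.0 mg

For equal systemic exposure: F × D_ev = D_iv
D_ev = D_iv / F = 40 / 0.87 = 45.977 mg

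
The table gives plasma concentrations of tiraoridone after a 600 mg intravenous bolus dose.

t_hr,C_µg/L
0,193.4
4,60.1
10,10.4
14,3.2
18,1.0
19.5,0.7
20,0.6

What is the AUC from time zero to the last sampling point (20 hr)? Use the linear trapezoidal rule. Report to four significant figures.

AUC = 755.7 µg/L·hr

Trapezoidal AUC_0→20:
  [0→4]: (193.4+60.1)/2 × 4 = 507.0
  [4→10]: (60.1+10.4)/2 × 6 = 211.5
  [10→14]: (10.4+3.2)/2 × 4 = 27.2
  [14→18]: (3.2+1.0)/2 × 4 = 8.4
  [18→19.5]: (1.0+0.7)/2 × 1.5 = 1.275
  [19.5→20]: (0.7+0.6)/2 × 0.5 = 0.325
  Sum = 755.7 µg/L·hr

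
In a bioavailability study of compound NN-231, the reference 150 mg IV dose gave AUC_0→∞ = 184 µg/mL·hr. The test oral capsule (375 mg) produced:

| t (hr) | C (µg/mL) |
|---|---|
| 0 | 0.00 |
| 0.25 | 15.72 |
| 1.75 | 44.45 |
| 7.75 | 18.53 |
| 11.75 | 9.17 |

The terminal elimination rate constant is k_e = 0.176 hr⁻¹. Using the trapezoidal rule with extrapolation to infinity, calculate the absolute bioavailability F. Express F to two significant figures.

F = 0.75

Trapezoidal AUC_0→11.75 (oral capsule):
  [0→0.25]: (0.00+15.72)/2 × 0.25 = 1.965
  [0.25→1.75]: (15.72+44.45)/2 × 1.5 = 45.1275
  [1.75→7.75]: (44.45+18.53)/2 × 6 = 188.94
  [7.75→11.75]: (18.53+9.17)/2 × 4 = 55.4
  Sum = 291.4325 µg/mL·hr
Tail: C_last/k_e = 9.17/0.176 = 52.102
AUC_0→∞ (oral capsule) = 291.4325 + 52.102 = 343.5345 µg/mL·hr
F = (AUC_ev/D_ev)/(AUC_iv/D_iv) = (343.5345/375)/(184/150) = 0.916092/1.22667 = 0.7468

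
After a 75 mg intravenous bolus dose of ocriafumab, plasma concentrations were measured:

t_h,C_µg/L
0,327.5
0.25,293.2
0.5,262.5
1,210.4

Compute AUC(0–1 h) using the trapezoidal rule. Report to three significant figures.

AUC = 265 µg/L·h

Trapezoidal AUC_0→1:
  [0→0.25]: (327.5+293.2)/2 × 0.25 = 77.5875
  [0.25→0.5]: (293.2+262.5)/2 × 0.25 = 69.4625
  [0.5→1]: (262.5+210.4)/2 × 0.5 = 118.225
  Sum = 265.275 µg/L·h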